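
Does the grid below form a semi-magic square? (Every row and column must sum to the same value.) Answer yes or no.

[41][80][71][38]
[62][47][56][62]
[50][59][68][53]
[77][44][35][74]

No — row 4 sums to 230 but row 2 sums to 227.

Row 1: 41 + 80 + 71 + 38 = 230.
Row 2: 62 + 47 + 56 + 62 = 227.
Row 3: 50 + 59 + 68 + 53 = 230.
Row 4: 77 + 44 + 35 + 74 = 230.
Column 1: 41 + 62 + 50 + 77 = 230.
Column 2: 80 + 47 + 59 + 44 = 230.
Column 3: 71 + 56 + 68 + 35 = 230.
Column 4: 38 + 62 + 53 + 74 = 227.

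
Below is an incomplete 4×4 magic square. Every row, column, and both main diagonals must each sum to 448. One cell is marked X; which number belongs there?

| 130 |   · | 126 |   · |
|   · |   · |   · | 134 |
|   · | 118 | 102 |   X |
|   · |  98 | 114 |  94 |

138

Row 4 must total 448; the given cells sum to 306, so (4,1) = 142.
Column 3 needs 448; the known cells sum to 342, so (2,3) = 106.
Main diagonal: 130 + 102 + 94 + ? = 448, so (2,2) = 122.
Anti-diagonal needs 448; the known cells sum to 366, so (1,4) = 82.
Row 1: 130 + 126 + 82 + ? = 448, so (1,2) = 110.
The remaining cell in row 2 is (2,1) = 448 − 362 = 86.
Column 1 must total 448; the given cells sum to 358, so (3,1) = 90.
From column 4, 448 − (82 + 134 + 94) gives (3,4) = 138.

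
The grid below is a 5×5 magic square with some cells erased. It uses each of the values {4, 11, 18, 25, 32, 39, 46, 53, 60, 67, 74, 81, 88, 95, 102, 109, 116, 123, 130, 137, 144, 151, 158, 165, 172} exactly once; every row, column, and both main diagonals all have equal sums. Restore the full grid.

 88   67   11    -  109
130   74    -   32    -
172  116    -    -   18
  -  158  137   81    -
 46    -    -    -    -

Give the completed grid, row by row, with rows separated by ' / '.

88 67 11 165 109 / 130 74 53 32 151 / 172 116 95 39 18 / 4 158 137 81 60 / 46 25 144 123 102

The 25 entries sum to 2200, so each line sums to 2200/5 = 440.
Row 1 needs 440; the known cells sum to 275, so (1,4) = 165.
Column 1 must total 440; the given cells sum to 436, so (4,1) = 4.
Column 2 must total 440; the given cells sum to 415, so (5,2) = 25.
Anti-diagonal must total 440; the given cells sum to 345, so (3,3) = 95.
From row 3, 440 − (172 + 116 + 95 + 18) gives (3,4) = 39.
Using row 4: 4 + 158 + 137 + 81 + ? → (4,5) = 440 − 380 = 60.
Column 4: 165 + 32 + 39 + 81 + ? = 440, so (5,4) = 123.
From main diagonal, 440 − (88 + 74 + 95 + 81) gives (5,5) = 102.
Row 5: 46 + 25 + 123 + 102 + ? = 440, so (5,3) = 144.
The remaining cell in column 3 is (2,3) = 440 − 387 = 53.
Column 5: 109 + 18 + 60 + 102 + ? = 440, so (2,5) = 151.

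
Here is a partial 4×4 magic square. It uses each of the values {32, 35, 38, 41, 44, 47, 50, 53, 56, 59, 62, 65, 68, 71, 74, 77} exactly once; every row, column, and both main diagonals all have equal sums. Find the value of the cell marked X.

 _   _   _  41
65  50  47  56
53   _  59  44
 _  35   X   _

The 16 entries sum to 872, so each line sums to 872/4 = 218.
Using row 3: 53 + 59 + 44 + ? → (3,2) = 218 − 156 = 62.
The remaining cell in column 2 is (1,2) = 218 − 147 = 71.
Column 4: 41 + 56 + 44 + ? = 218, so (4,4) = 77.
Main diagonal needs 218; the known cells sum to 186, so (1,1) = 32.
From anti-diagonal, 218 − (41 + 47 + 62) gives (4,1) = 68.
Row 1: 32 + 71 + 41 + ? = 218, so (1,3) = 74.
The remaining cell in row 4 is (4,3) = 218 − 180 = 38.

38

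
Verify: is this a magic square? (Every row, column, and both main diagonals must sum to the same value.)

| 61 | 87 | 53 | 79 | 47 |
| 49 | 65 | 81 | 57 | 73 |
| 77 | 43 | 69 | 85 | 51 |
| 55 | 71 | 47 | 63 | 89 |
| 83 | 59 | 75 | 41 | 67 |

No — main diagonal sums to 325 but anti-diagonal sums to 327.

Row 1: 61 + 87 + 53 + 79 + 47 = 327.
Row 2: 49 + 65 + 81 + 57 + 73 = 325.
Row 3: 77 + 43 + 69 + 85 + 51 = 325.
Row 4: 55 + 71 + 47 + 63 + 89 = 325.
Row 5: 83 + 59 + 75 + 41 + 67 = 325.
Column 1: 61 + 49 + 77 + 55 + 83 = 325.
Column 2: 87 + 65 + 43 + 71 + 59 = 325.
Column 3: 53 + 81 + 69 + 47 + 75 = 325.
Column 4: 79 + 57 + 85 + 63 + 41 = 325.
Column 5: 47 + 73 + 51 + 89 + 67 = 327.
Main diagonal: 61 + 65 + 69 + 63 + 67 = 325.
Anti-diagonal: 47 + 57 + 69 + 71 + 83 = 327.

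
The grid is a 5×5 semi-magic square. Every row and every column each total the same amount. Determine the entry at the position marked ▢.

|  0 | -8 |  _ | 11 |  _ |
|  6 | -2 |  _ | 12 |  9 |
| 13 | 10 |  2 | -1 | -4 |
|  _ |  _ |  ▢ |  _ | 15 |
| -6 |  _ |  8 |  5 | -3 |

1

Row 3 is complete and sums to 20; that is the magic constant.
Using row 2: 6 + (-2) + 12 + 9 + ? → (2,3) = 20 − 25 = -5.
From row 5, 20 − (-6 + 8 + 5 + (-3)) gives (5,2) = 16.
Column 1: 0 + 6 + 13 + (-6) + ? = 20, so (4,1) = 7.
Column 2 must total 20; the given cells sum to 16, so (4,2) = 4.
Using column 4: 11 + 12 + (-1) + 5 + ? → (4,4) = 20 − 27 = -7.
Column 5 needs 20; the known cells sum to 17, so (1,5) = 3.
Row 1 must total 20; the given cells sum to 6, so (1,3) = 14.
From row 4, 20 − (7 + 4 + (-7) + 15) gives (4,3) = 1.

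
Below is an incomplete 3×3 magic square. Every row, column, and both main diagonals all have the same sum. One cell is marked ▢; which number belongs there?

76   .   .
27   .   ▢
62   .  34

Column 1 is complete and sums to 165; that is the magic constant.
The remaining cell in row 3 is (3,2) = 165 − 96 = 69.
Main diagonal: 76 + 34 + ? = 165, so (2,2) = 55.
Anti-diagonal: 55 + 62 + ? = 165, so (1,3) = 48.
The remaining cell in row 1 is (1,2) = 165 − 124 = 41.
Using row 2: 27 + 55 + ? → (2,3) = 165 − 82 = 83.

83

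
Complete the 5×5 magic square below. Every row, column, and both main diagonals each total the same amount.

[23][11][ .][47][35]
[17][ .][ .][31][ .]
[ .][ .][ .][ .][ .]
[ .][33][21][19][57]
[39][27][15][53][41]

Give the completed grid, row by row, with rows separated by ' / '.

Row 5 is already complete: 39 + 27 + 15 + 53 + 41 = 175, so that is the magic constant.
Row 1 needs 175; the known cells sum to 116, so (1,3) = 59.
Row 4: 33 + 21 + 19 + 57 + ? = 175, so (4,1) = 45.
Using column 1: 23 + 17 + 45 + 39 + ? → (3,1) = 175 − 124 = 51.
Column 4 needs 175; the known cells sum to 150, so (3,4) = 25.
The remaining cell in anti-diagonal is (3,3) = 175 − 138 = 37.
Column 3 needs 175; the known cells sum to 132, so (2,3) = 43.
Using main diagonal: 23 + 37 + 19 + 41 + ? → (2,2) = 175 − 120 = 55.
From row 2, 175 − (17 + 55 + 43 + 31) gives (2,5) = 29.
From column 2, 175 − (11 + 55 + 33 + 27) gives (3,2) = 49.
Column 5 needs 175; the known cells sum to 162, so (3,5) = 13.

23 11 59 47 35 / 17 55 43 31 29 / 51 49 37 25 13 / 45 33 21 19 57 / 39 27 15 53 41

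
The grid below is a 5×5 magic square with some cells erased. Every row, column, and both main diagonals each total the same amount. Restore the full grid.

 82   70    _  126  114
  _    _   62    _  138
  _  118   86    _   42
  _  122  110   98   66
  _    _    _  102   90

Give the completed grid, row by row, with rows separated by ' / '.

Column 5 is already complete: 114 + 138 + 42 + 66 + 90 = 450, so that is the magic constant.
Row 1 must total 450; the given cells sum to 392, so (1,3) = 58.
The remaining cell in row 4 is (4,1) = 450 − 396 = 54.
From column 3, 450 − (58 + 62 + 86 + 110) gives (5,3) = 134.
From main diagonal, 450 − (82 + 86 + 98 + 90) gives (2,2) = 94.
Using column 2: 70 + 94 + 118 + 122 + ? → (5,2) = 450 − 404 = 46.
Row 5 must total 450; the given cells sum to 372, so (5,1) = 78.
Using anti-diagonal: 114 + 86 + 122 + 78 + ? → (2,4) = 450 − 400 = 50.
Row 2 needs 450; the known cells sum to 344, so (2,1) = 106.
Column 1 needs 450; the known cells sum to 320, so (3,1) = 130.
From column 4, 450 − (126 + 50 + 98 + 102) gives (3,4) = 74.

82 70 58 126 114 / 106 94 62 50 138 / 130 118 86 74 42 / 54 122 110 98 66 / 78 46 134 102 90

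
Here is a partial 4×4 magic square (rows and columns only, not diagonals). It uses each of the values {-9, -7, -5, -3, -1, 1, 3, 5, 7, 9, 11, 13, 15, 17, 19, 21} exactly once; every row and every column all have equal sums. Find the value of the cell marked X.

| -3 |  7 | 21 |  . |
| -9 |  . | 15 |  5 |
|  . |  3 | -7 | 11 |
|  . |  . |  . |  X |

9

The 16 entries sum to 96, so each line sums to 96/4 = 24.
Using row 1: -3 + 7 + 21 + ? → (1,4) = 24 − 25 = -1.
From row 2, 24 − (-9 + 15 + 5) gives (2,2) = 13.
From row 3, 24 − (3 + (-7) + 11) gives (3,1) = 17.
The remaining cell in column 1 is (4,1) = 24 − 5 = 19.
The remaining cell in column 2 is (4,2) = 24 − 23 = 1.
The remaining cell in column 3 is (4,3) = 24 − 29 = -5.
Using column 4: -1 + 5 + 11 + ? → (4,4) = 24 − 15 = 9.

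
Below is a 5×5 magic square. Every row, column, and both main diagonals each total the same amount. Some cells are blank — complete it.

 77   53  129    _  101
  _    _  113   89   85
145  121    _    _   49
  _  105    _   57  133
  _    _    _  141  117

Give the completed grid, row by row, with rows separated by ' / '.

Column 5 is already complete: 101 + 85 + 49 + 133 + 117 = 485, so that is the magic constant.
The remaining cell in row 1 is (1,4) = 485 − 360 = 125.
Column 4 needs 485; the known cells sum to 412, so (3,4) = 73.
The remaining cell in row 3 is (3,3) = 485 − 388 = 97.
Using main diagonal: 77 + 97 + 57 + 117 + ? → (2,2) = 485 − 348 = 137.
Anti-diagonal: 101 + 89 + 97 + 105 + ? = 485, so (5,1) = 93.
The remaining cell in row 2 is (2,1) = 485 − 424 = 61.
Column 1 needs 485; the known cells sum to 376, so (4,1) = 109.
Column 2 must total 485; the given cells sum to 416, so (5,2) = 69.
Using row 4: 109 + 105 + 57 + 133 + ? → (4,3) = 485 − 404 = 81.
Row 5 needs 485; the known cells sum to 420, so (5,3) = 65.

77 53 129 125 101 / 61 137 113 89 85 / 145 121 97 73 49 / 109 105 81 57 133 / 93 69 65 141 117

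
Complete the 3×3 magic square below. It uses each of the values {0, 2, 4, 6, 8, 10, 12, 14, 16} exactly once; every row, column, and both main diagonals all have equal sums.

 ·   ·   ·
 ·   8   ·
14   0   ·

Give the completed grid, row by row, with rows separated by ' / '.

The 9 entries sum to 72, so each line sums to 72/3 = 24.
The remaining cell in row 3 is (3,3) = 24 − 14 = 10.
From column 2, 24 − (8 + 0) gives (1,2) = 16.
The remaining cell in main diagonal is (1,1) = 24 − 18 = 6.
The remaining cell in anti-diagonal is (1,3) = 24 − 22 = 2.
Column 1 needs 24; the known cells sum to 20, so (2,1) = 4.
From column 3, 24 − (2 + 10) gives (2,3) = 12.

6 16 2 / 4 8 12 / 14 0 10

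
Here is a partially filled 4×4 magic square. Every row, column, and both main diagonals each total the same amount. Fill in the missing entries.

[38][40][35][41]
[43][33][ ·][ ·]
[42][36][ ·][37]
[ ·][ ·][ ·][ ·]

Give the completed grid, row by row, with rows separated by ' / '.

38 40 35 41 / 43 33 46 32 / 42 36 39 37 / 31 45 34 44

Row 1 is already complete: 38 + 40 + 35 + 41 = 154, so that is the magic constant.
From row 3, 154 − (42 + 36 + 37) gives (3,3) = 39.
Column 1: 38 + 43 + 42 + ? = 154, so (4,1) = 31.
Column 2: 40 + 33 + 36 + ? = 154, so (4,2) = 45.
From main diagonal, 154 − (38 + 33 + 39) gives (4,4) = 44.
The remaining cell in anti-diagonal is (2,3) = 154 − 108 = 46.
Row 2 needs 154; the known cells sum to 122, so (2,4) = 32.
The remaining cell in row 4 is (4,3) = 154 − 120 = 34.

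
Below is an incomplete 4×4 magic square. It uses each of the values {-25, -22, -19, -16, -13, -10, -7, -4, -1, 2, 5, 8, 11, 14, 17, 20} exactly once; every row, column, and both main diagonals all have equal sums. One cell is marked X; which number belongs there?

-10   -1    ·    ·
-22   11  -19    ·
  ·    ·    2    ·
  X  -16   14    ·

5

The 16 entries sum to -40, so each line sums to -40/4 = -10.
Using row 2: -22 + 11 + (-19) + ? → (2,4) = -10 − (-30) = 20.
Column 2 must total -10; the given cells sum to -6, so (3,2) = -4.
The remaining cell in column 3 is (1,3) = -10 − (-3) = -7.
Using main diagonal: -10 + 11 + 2 + ? → (4,4) = -10 − 3 = -13.
The remaining cell in row 1 is (1,4) = -10 − (-18) = 8.
Row 4 needs -10; the known cells sum to -15, so (4,1) = 5.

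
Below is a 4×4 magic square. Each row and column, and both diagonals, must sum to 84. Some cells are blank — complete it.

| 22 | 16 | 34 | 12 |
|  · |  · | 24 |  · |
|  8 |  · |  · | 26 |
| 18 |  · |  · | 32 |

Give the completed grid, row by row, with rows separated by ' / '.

Column 1 must total 84; the given cells sum to 48, so (2,1) = 36.
Column 4 needs 84; the known cells sum to 70, so (2,4) = 14.
Anti-diagonal must total 84; the given cells sum to 54, so (3,2) = 30.
Using row 2: 36 + 24 + 14 + ? → (2,2) = 84 − 74 = 10.
From row 3, 84 − (8 + 30 + 26) gives (3,3) = 20.
Using column 2: 16 + 10 + 30 + ? → (4,2) = 84 − 56 = 28.
Using column 3: 34 + 24 + 20 + ? → (4,3) = 84 − 78 = 6.

22 16 34 12 / 36 10 24 14 / 8 30 20 26 / 18 28 6 32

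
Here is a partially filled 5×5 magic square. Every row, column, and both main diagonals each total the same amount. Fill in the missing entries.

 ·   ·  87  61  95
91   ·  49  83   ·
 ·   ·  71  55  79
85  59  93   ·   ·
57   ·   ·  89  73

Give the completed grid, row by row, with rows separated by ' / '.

Anti-diagonal is already complete: 95 + 83 + 71 + 59 + 57 = 365, so that is the magic constant.
Column 3: 87 + 49 + 71 + 93 + ? = 365, so (5,3) = 65.
From column 4, 365 − (61 + 83 + 55 + 89) gives (4,4) = 77.
Row 4 needs 365; the known cells sum to 314, so (4,5) = 51.
Row 5 needs 365; the known cells sum to 284, so (5,2) = 81.
The remaining cell in column 5 is (2,5) = 365 − 298 = 67.
Row 2 needs 365; the known cells sum to 290, so (2,2) = 75.
The remaining cell in main diagonal is (1,1) = 365 − 296 = 69.
The remaining cell in row 1 is (1,2) = 365 − 312 = 53.
The remaining cell in column 1 is (3,1) = 365 − 302 = 63.
The remaining cell in column 2 is (3,2) = 365 − 268 = 97.

69 53 87 61 95 / 91 75 49 83 67 / 63 97 71 55 79 / 85 59 93 77 51 / 57 81 65 89 73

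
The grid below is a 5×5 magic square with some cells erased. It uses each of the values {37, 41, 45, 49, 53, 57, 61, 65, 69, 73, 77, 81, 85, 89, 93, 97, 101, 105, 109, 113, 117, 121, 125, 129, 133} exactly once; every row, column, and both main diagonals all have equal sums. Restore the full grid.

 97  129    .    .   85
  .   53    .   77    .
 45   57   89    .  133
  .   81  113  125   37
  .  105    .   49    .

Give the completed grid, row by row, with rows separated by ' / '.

The 25 entries sum to 2125, so each line sums to 2125/5 = 425.
Row 3 needs 425; the known cells sum to 324, so (3,4) = 101.
Using row 4: 81 + 113 + 125 + 37 + ? → (4,1) = 425 − 356 = 69.
Column 4 needs 425; the known cells sum to 352, so (1,4) = 73.
Using main diagonal: 97 + 53 + 89 + 125 + ? → (5,5) = 425 − 364 = 61.
Using anti-diagonal: 85 + 77 + 89 + 81 + ? → (5,1) = 425 − 332 = 93.
From row 1, 425 − (97 + 129 + 73 + 85) gives (1,3) = 41.
The remaining cell in row 5 is (5,3) = 425 − 308 = 117.
Using column 1: 97 + 45 + 69 + 93 + ? → (2,1) = 425 − 304 = 121.
Column 3 needs 425; the known cells sum to 360, so (2,3) = 65.
Column 5 needs 425; the known cells sum to 316, so (2,5) = 109.

97 129 41 73 85 / 121 53 65 77 109 / 45 57 89 101 133 / 69 81 113 125 37 / 93 105 117 49 61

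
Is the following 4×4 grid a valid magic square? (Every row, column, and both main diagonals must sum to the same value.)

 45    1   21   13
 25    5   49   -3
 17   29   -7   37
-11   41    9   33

No — row 4 sums to 72 but main diagonal sums to 76.

Row 1: 45 + 1 + 21 + 13 = 80.
Row 2: 25 + 5 + 49 + (-3) = 76.
Row 3: 17 + 29 + (-7) + 37 = 76.
Row 4: -11 + 41 + 9 + 33 = 72.
Column 1: 45 + 25 + 17 + (-11) = 76.
Column 2: 1 + 5 + 29 + 41 = 76.
Column 3: 21 + 49 + (-7) + 9 = 72.
Column 4: 13 + (-3) + 37 + 33 = 80.
Main diagonal: 45 + 5 + (-7) + 33 = 76.
Anti-diagonal: 13 + 49 + 29 + (-11) = 80.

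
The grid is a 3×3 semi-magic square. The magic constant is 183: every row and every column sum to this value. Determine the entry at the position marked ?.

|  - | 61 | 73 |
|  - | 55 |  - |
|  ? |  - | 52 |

Using row 1: 61 + 73 + ? → (1,1) = 183 − 134 = 49.
Column 2: 61 + 55 + ? = 183, so (3,2) = 67.
Column 3 must total 183; the given cells sum to 125, so (2,3) = 58.
The remaining cell in row 2 is (2,1) = 183 − 113 = 70.
From row 3, 183 − (67 + 52) gives (3,1) = 64.

64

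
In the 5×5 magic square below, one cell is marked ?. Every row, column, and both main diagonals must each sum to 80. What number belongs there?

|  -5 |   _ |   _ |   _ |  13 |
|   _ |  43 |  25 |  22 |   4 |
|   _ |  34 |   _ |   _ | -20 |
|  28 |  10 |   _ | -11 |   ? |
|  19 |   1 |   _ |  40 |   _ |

46

The remaining cell in row 2 is (2,1) = 80 − 94 = -14.
Column 1 must total 80; the given cells sum to 28, so (3,1) = 52.
From column 2, 80 − (43 + 34 + 10 + 1) gives (1,2) = -8.
Anti-diagonal needs 80; the known cells sum to 64, so (3,3) = 16.
From row 3, 80 − (52 + 34 + 16 + (-20)) gives (3,4) = -2.
Column 4: 22 + (-2) + (-11) + 40 + ? = 80, so (1,4) = 31.
Using main diagonal: -5 + 43 + 16 + (-11) + ? → (5,5) = 80 − 43 = 37.
Using row 1: -5 + (-8) + 31 + 13 + ? → (1,3) = 80 − 31 = 49.
Using row 5: 19 + 1 + 40 + 37 + ? → (5,3) = 80 − 97 = -17.
From column 3, 80 − (49 + 25 + 16 + (-17)) gives (4,3) = 7.
Column 5: 13 + 4 + (-20) + 37 + ? = 80, so (4,5) = 46.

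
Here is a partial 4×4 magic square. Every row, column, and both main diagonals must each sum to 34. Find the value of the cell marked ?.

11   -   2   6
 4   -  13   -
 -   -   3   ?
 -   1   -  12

Row 1: 11 + 2 + 6 + ? = 34, so (1,2) = 15.
Column 3 must total 34; the given cells sum to 18, so (4,3) = 16.
From main diagonal, 34 − (11 + 3 + 12) gives (2,2) = 8.
Row 2 needs 34; the known cells sum to 25, so (2,4) = 9.
From row 4, 34 − (1 + 16 + 12) gives (4,1) = 5.
Column 1: 11 + 4 + 5 + ? = 34, so (3,1) = 14.
The remaining cell in column 2 is (3,2) = 34 − 24 = 10.
Using column 4: 6 + 9 + 12 + ? → (3,4) = 34 − 27 = 7.

7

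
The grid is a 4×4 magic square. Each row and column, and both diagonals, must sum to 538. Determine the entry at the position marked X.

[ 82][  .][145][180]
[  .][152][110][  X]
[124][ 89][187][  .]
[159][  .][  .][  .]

From row 1, 538 − (82 + 145 + 180) gives (1,2) = 131.
The remaining cell in row 3 is (3,4) = 538 − 400 = 138.
Column 1 must total 538; the given cells sum to 365, so (2,1) = 173.
Using column 2: 131 + 152 + 89 + ? → (4,2) = 538 − 372 = 166.
Column 3 must total 538; the given cells sum to 442, so (4,3) = 96.
Main diagonal must total 538; the given cells sum to 421, so (4,4) = 117.
Row 2: 173 + 152 + 110 + ? = 538, so (2,4) = 103.

103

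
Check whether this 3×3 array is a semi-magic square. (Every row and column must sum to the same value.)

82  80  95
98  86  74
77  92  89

Row 1: 82 + 80 + 95 = 257.
Row 2: 98 + 86 + 74 = 258.
Row 3: 77 + 92 + 89 = 258.
Column 1: 82 + 98 + 77 = 257.
Column 2: 80 + 86 + 92 = 258.
Column 3: 95 + 74 + 89 = 258.

No — row 2 sums to 258 but column 1 sums to 257.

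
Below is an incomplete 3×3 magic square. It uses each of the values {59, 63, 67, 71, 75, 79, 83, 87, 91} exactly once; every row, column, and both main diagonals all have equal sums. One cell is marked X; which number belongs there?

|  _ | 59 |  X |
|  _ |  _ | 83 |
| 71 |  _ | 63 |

79

The 9 entries sum to 675, so each line sums to 675/3 = 225.
Row 3: 71 + 63 + ? = 225, so (3,2) = 91.
Column 2 must total 225; the given cells sum to 150, so (2,2) = 75.
From column 3, 225 − (83 + 63) gives (1,3) = 79.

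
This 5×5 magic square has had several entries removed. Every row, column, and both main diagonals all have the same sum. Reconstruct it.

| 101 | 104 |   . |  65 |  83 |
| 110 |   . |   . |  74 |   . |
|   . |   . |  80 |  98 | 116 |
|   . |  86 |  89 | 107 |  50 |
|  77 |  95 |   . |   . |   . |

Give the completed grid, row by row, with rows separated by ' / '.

Anti-diagonal is already complete: 83 + 74 + 80 + 86 + 77 = 400, so that is the magic constant.
Row 1: 101 + 104 + 65 + 83 + ? = 400, so (1,3) = 47.
Row 4: 86 + 89 + 107 + 50 + ? = 400, so (4,1) = 68.
Column 1: 101 + 110 + 68 + 77 + ? = 400, so (3,1) = 44.
Using column 4: 65 + 74 + 98 + 107 + ? → (5,4) = 400 − 344 = 56.
Row 3 must total 400; the given cells sum to 338, so (3,2) = 62.
The remaining cell in column 2 is (2,2) = 400 − 347 = 53.
Main diagonal: 101 + 53 + 80 + 107 + ? = 400, so (5,5) = 59.
Row 5 must total 400; the given cells sum to 287, so (5,3) = 113.
Using column 3: 47 + 80 + 89 + 113 + ? → (2,3) = 400 − 329 = 71.
Column 5 needs 400; the known cells sum to 308, so (2,5) = 92.

101 104 47 65 83 / 110 53 71 74 92 / 44 62 80 98 116 / 68 86 89 107 50 / 77 95 113 56 59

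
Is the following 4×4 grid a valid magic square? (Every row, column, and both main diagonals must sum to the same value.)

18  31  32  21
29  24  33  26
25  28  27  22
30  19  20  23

No — column 1 sums to 102 but anti-diagonal sums to 112.

Row 1: 18 + 31 + 32 + 21 = 102.
Row 2: 29 + 24 + 33 + 26 = 112.
Row 3: 25 + 28 + 27 + 22 = 102.
Row 4: 30 + 19 + 20 + 23 = 92.
Column 1: 18 + 29 + 25 + 30 = 102.
Column 2: 31 + 24 + 28 + 19 = 102.
Column 3: 32 + 33 + 27 + 20 = 112.
Column 4: 21 + 26 + 22 + 23 = 92.
Main diagonal: 18 + 24 + 27 + 23 = 92.
Anti-diagonal: 21 + 33 + 28 + 30 = 112.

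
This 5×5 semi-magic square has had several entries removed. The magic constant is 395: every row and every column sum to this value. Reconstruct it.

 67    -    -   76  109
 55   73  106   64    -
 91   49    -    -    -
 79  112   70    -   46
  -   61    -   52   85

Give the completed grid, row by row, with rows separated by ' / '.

67 100 43 76 109 / 55 73 106 64 97 / 91 49 82 115 58 / 79 112 70 88 46 / 103 61 94 52 85

Row 2: 55 + 73 + 106 + 64 + ? = 395, so (2,5) = 97.
Row 4 must total 395; the given cells sum to 307, so (4,4) = 88.
From column 1, 395 − (67 + 55 + 91 + 79) gives (5,1) = 103.
Column 2: 73 + 49 + 112 + 61 + ? = 395, so (1,2) = 100.
The remaining cell in column 4 is (3,4) = 395 − 280 = 115.
Column 5 must total 395; the given cells sum to 337, so (3,5) = 58.
Row 1: 67 + 100 + 76 + 109 + ? = 395, so (1,3) = 43.
The remaining cell in row 3 is (3,3) = 395 − 313 = 82.
From row 5, 395 − (103 + 61 + 52 + 85) gives (5,3) = 94.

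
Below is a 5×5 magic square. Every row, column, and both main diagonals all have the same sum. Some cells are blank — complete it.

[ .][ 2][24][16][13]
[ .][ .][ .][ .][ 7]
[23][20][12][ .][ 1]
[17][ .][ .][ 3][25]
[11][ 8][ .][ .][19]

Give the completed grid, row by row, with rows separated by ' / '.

10 2 24 16 13 / 4 21 18 15 7 / 23 20 12 9 1 / 17 14 6 3 25 / 11 8 5 22 19

Column 5 is already complete: 13 + 7 + 1 + 25 + 19 = 65, so that is the magic constant.
From row 1, 65 − (2 + 24 + 16 + 13) gives (1,1) = 10.
Row 3: 23 + 20 + 12 + 1 + ? = 65, so (3,4) = 9.
Using column 1: 10 + 23 + 17 + 11 + ? → (2,1) = 65 − 61 = 4.
Using main diagonal: 10 + 12 + 3 + 19 + ? → (2,2) = 65 − 44 = 21.
Column 2: 2 + 21 + 20 + 8 + ? = 65, so (4,2) = 14.
Anti-diagonal must total 65; the given cells sum to 50, so (2,4) = 15.
From row 2, 65 − (4 + 21 + 15 + 7) gives (2,3) = 18.
Row 4 needs 65; the known cells sum to 59, so (4,3) = 6.
From column 3, 65 − (24 + 18 + 12 + 6) gives (5,3) = 5.
From column 4, 65 − (16 + 15 + 9 + 3) gives (5,4) = 22.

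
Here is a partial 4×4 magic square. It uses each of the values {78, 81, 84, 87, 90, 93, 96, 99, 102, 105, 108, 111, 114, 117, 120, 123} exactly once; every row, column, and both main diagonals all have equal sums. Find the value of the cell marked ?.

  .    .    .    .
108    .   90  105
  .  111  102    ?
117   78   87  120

The 16 entries sum to 1608, so each line sums to 1608/4 = 402.
Row 2 must total 402; the given cells sum to 303, so (2,2) = 99.
Column 2 needs 402; the known cells sum to 288, so (1,2) = 114.
From column 3, 402 − (90 + 102 + 87) gives (1,3) = 123.
The remaining cell in main diagonal is (1,1) = 402 − 321 = 81.
Anti-diagonal: 90 + 111 + 117 + ? = 402, so (1,4) = 84.
Column 1: 81 + 108 + 117 + ? = 402, so (3,1) = 96.
The remaining cell in column 4 is (3,4) = 402 − 309 = 93.

93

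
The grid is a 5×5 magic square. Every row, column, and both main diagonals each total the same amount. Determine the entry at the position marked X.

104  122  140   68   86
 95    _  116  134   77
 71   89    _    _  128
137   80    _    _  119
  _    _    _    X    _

Row 1 is complete and sums to 520; that is the magic constant.
Row 2 must total 520; the given cells sum to 422, so (2,2) = 98.
Column 1 needs 520; the known cells sum to 407, so (5,1) = 113.
Using column 2: 122 + 98 + 89 + 80 + ? → (5,2) = 520 − 389 = 131.
From column 5, 520 − (86 + 77 + 128 + 119) gives (5,5) = 110.
From anti-diagonal, 520 − (86 + 134 + 80 + 113) gives (3,3) = 107.
Row 3 needs 520; the known cells sum to 395, so (3,4) = 125.
From main diagonal, 520 − (104 + 98 + 107 + 110) gives (4,4) = 101.
Row 4 must total 520; the given cells sum to 437, so (4,3) = 83.
Column 3 must total 520; the given cells sum to 446, so (5,3) = 74.
Column 4 needs 520; the known cells sum to 428, so (5,4) = 92.

92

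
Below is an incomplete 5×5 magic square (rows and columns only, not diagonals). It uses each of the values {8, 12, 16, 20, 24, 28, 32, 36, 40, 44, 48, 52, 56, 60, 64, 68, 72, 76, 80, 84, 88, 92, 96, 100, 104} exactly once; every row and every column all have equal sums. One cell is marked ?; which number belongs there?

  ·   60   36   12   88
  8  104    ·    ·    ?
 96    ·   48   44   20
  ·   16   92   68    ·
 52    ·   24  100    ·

32

The 25 entries sum to 1400, so each line sums to 1400/5 = 280.
Row 1 needs 280; the known cells sum to 196, so (1,1) = 84.
Row 3 needs 280; the known cells sum to 208, so (3,2) = 72.
The remaining cell in column 1 is (4,1) = 280 − 240 = 40.
Column 2 must total 280; the given cells sum to 252, so (5,2) = 28.
Column 3: 36 + 48 + 92 + 24 + ? = 280, so (2,3) = 80.
Column 4 needs 280; the known cells sum to 224, so (2,4) = 56.
Row 2 must total 280; the given cells sum to 248, so (2,5) = 32.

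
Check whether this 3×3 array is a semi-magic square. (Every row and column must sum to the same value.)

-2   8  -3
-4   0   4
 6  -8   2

Row 1: -2 + 8 + (-3) = 3.
Row 2: -4 + 0 + 4 = 0.
Row 3: 6 + (-8) + 2 = 0.
Column 1: -2 + (-4) + 6 = 0.
Column 2: 8 + 0 + (-8) = 0.
Column 3: -3 + 4 + 2 = 3.

No — row 1 sums to 3 but column 2 sums to 0.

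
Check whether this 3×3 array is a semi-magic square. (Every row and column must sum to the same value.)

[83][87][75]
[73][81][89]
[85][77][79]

No — column 3 sums to 243 but row 1 sums to 245.

Row 1: 83 + 87 + 75 = 245.
Row 2: 73 + 81 + 89 = 243.
Row 3: 85 + 77 + 79 = 241.
Column 1: 83 + 73 + 85 = 241.
Column 2: 87 + 81 + 77 = 245.
Column 3: 75 + 89 + 79 = 243.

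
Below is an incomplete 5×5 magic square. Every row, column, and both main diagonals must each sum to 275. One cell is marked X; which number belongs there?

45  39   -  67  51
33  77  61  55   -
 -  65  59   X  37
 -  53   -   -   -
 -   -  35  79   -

Row 1 must total 275; the given cells sum to 202, so (1,3) = 73.
Row 2 must total 275; the given cells sum to 226, so (2,5) = 49.
Column 2 needs 275; the known cells sum to 234, so (5,2) = 41.
Column 3 must total 275; the given cells sum to 228, so (4,3) = 47.
Anti-diagonal must total 275; the given cells sum to 218, so (5,1) = 57.
From row 5, 275 − (57 + 41 + 35 + 79) gives (5,5) = 63.
From column 5, 275 − (51 + 49 + 37 + 63) gives (4,5) = 75.
The remaining cell in main diagonal is (4,4) = 275 − 244 = 31.
The remaining cell in row 4 is (4,1) = 275 − 206 = 69.
Column 1: 45 + 33 + 69 + 57 + ? = 275, so (3,1) = 71.
From column 4, 275 − (67 + 55 + 31 + 79) gives (3,4) = 43.

43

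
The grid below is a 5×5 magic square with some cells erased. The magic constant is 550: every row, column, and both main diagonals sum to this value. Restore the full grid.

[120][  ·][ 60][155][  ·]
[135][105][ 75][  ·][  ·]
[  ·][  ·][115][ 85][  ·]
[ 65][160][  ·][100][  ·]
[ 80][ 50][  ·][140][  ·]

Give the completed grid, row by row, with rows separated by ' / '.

Column 1 must total 550; the given cells sum to 400, so (3,1) = 150.
Column 4 needs 550; the known cells sum to 480, so (2,4) = 70.
The remaining cell in main diagonal is (5,5) = 550 − 440 = 110.
Anti-diagonal needs 550; the known cells sum to 425, so (1,5) = 125.
The remaining cell in row 1 is (1,2) = 550 − 460 = 90.
From row 2, 550 − (135 + 105 + 75 + 70) gives (2,5) = 165.
From row 5, 550 − (80 + 50 + 140 + 110) gives (5,3) = 170.
Column 2 needs 550; the known cells sum to 405, so (3,2) = 145.
Column 3 must total 550; the given cells sum to 420, so (4,3) = 130.
Row 3: 150 + 145 + 115 + 85 + ? = 550, so (3,5) = 55.
From row 4, 550 − (65 + 160 + 130 + 100) gives (4,5) = 95.

120 90 60 155 125 / 135 105 75 70 165 / 150 145 115 85 55 / 65 160 130 100 95 / 80 50 170 140 110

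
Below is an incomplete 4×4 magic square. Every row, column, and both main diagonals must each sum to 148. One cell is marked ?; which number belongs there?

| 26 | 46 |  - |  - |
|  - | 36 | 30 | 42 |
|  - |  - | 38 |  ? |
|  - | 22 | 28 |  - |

The remaining cell in row 2 is (2,1) = 148 − 108 = 40.
Using column 2: 46 + 36 + 22 + ? → (3,2) = 148 − 104 = 44.
The remaining cell in column 3 is (1,3) = 148 − 96 = 52.
Main diagonal: 26 + 36 + 38 + ? = 148, so (4,4) = 48.
Row 1: 26 + 46 + 52 + ? = 148, so (1,4) = 24.
The remaining cell in row 4 is (4,1) = 148 − 98 = 50.
From column 1, 148 − (26 + 40 + 50) gives (3,1) = 32.
Column 4 must total 148; the given cells sum to 114, so (3,4) = 34.

34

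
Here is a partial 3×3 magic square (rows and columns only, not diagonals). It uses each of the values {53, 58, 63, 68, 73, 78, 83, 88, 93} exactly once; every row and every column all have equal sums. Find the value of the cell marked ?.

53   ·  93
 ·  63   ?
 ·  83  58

68

The 9 entries sum to 657, so each line sums to 657/3 = 219.
Row 1: 53 + 93 + ? = 219, so (1,2) = 73.
The remaining cell in row 3 is (3,1) = 219 − 141 = 78.
Column 1 must total 219; the given cells sum to 131, so (2,1) = 88.
Column 3 must total 219; the given cells sum to 151, so (2,3) = 68.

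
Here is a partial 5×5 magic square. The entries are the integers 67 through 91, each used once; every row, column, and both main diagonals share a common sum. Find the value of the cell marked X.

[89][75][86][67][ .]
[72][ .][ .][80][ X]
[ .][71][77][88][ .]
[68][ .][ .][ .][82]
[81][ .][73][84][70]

91

The entries are 67 through 91, which sum to 1975, so each line sums to 1975/5 = 395.
Row 1 needs 395; the known cells sum to 317, so (1,5) = 78.
From row 5, 395 − (81 + 73 + 84 + 70) gives (5,2) = 87.
Column 1 must total 395; the given cells sum to 310, so (3,1) = 85.
Column 4 must total 395; the given cells sum to 319, so (4,4) = 76.
Main diagonal needs 395; the known cells sum to 312, so (2,2) = 83.
Anti-diagonal needs 395; the known cells sum to 316, so (4,2) = 79.
From row 3, 395 − (85 + 71 + 77 + 88) gives (3,5) = 74.
From row 4, 395 − (68 + 79 + 76 + 82) gives (4,3) = 90.
Using column 3: 86 + 77 + 90 + 73 + ? → (2,3) = 395 − 326 = 69.
Column 5 must total 395; the given cells sum to 304, so (2,5) = 91.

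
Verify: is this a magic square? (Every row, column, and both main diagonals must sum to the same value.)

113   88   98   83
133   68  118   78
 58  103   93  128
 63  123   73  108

Row 1: 113 + 88 + 98 + 83 = 382.
Row 2: 133 + 68 + 118 + 78 = 397.
Row 3: 58 + 103 + 93 + 128 = 382.
Row 4: 63 + 123 + 73 + 108 = 367.
Column 1: 113 + 133 + 58 + 63 = 367.
Column 2: 88 + 68 + 103 + 123 = 382.
Column 3: 98 + 118 + 93 + 73 = 382.
Column 4: 83 + 78 + 128 + 108 = 397.
Main diagonal: 113 + 68 + 93 + 108 = 382.
Anti-diagonal: 83 + 118 + 103 + 63 = 367.

No — column 3 sums to 382 but anti-diagonal sums to 367.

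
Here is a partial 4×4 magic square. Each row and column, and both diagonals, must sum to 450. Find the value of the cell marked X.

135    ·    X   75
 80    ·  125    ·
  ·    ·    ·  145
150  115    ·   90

Row 4 must total 450; the given cells sum to 355, so (4,3) = 95.
Column 1 needs 450; the known cells sum to 365, so (3,1) = 85.
Column 4: 75 + 145 + 90 + ? = 450, so (2,4) = 140.
The remaining cell in anti-diagonal is (3,2) = 450 − 350 = 100.
Row 2: 80 + 125 + 140 + ? = 450, so (2,2) = 105.
From row 3, 450 − (85 + 100 + 145) gives (3,3) = 120.
Column 2: 105 + 100 + 115 + ? = 450, so (1,2) = 130.
Column 3: 125 + 120 + 95 + ? = 450, so (1,3) = 110.

110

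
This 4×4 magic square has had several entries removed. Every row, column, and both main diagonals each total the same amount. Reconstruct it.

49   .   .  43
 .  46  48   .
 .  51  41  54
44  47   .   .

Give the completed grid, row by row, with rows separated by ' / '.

49 42 52 43 / 53 46 48 39 / 40 51 41 54 / 44 47 45 50

Anti-diagonal is already complete: 43 + 48 + 51 + 44 = 186, so that is the magic constant.
Row 3 must total 186; the given cells sum to 146, so (3,1) = 40.
Column 1 needs 186; the known cells sum to 133, so (2,1) = 53.
Column 2 needs 186; the known cells sum to 144, so (1,2) = 42.
From main diagonal, 186 − (49 + 46 + 41) gives (4,4) = 50.
Row 1: 49 + 42 + 43 + ? = 186, so (1,3) = 52.
Row 2 needs 186; the known cells sum to 147, so (2,4) = 39.
Row 4: 44 + 47 + 50 + ? = 186, so (4,3) = 45.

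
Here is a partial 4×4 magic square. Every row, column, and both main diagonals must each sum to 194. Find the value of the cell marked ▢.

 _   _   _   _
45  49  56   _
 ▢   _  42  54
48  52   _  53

51

The remaining cell in row 2 is (2,4) = 194 − 150 = 44.
The remaining cell in row 4 is (4,3) = 194 − 153 = 41.
Column 3 needs 194; the known cells sum to 139, so (1,3) = 55.
From column 4, 194 − (44 + 54 + 53) gives (1,4) = 43.
The remaining cell in main diagonal is (1,1) = 194 − 144 = 50.
From anti-diagonal, 194 − (43 + 56 + 48) gives (3,2) = 47.
The remaining cell in row 1 is (1,2) = 194 − 148 = 46.
Row 3: 47 + 42 + 54 + ? = 194, so (3,1) = 51.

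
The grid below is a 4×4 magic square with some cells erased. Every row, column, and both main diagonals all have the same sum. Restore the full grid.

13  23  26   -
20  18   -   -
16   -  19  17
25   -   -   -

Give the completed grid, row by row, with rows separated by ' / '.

13 23 26 12 / 20 18 15 21 / 16 22 19 17 / 25 11 14 24

Column 1 is already complete: 13 + 20 + 16 + 25 = 74, so that is the magic constant.
The remaining cell in row 1 is (1,4) = 74 − 62 = 12.
Row 3 must total 74; the given cells sum to 52, so (3,2) = 22.
Column 2: 23 + 18 + 22 + ? = 74, so (4,2) = 11.
Using main diagonal: 13 + 18 + 19 + ? → (4,4) = 74 − 50 = 24.
From anti-diagonal, 74 − (12 + 22 + 25) gives (2,3) = 15.
Row 2: 20 + 18 + 15 + ? = 74, so (2,4) = 21.
Row 4: 25 + 11 + 24 + ? = 74, so (4,3) = 14.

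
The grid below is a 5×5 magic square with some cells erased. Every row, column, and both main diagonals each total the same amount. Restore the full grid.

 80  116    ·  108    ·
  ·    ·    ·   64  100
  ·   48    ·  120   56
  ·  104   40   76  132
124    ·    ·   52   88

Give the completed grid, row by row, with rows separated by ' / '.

80 116 72 108 44 / 36 92 128 64 100 / 112 48 84 120 56 / 68 104 40 76 132 / 124 60 96 52 88

Column 4 is already complete: 108 + 64 + 120 + 76 + 52 = 420, so that is the magic constant.
The remaining cell in row 4 is (4,1) = 420 − 352 = 68.
Column 5: 100 + 56 + 132 + 88 + ? = 420, so (1,5) = 44.
The remaining cell in anti-diagonal is (3,3) = 420 − 336 = 84.
Row 1 must total 420; the given cells sum to 348, so (1,3) = 72.
Using row 3: 48 + 84 + 120 + 56 + ? → (3,1) = 420 − 308 = 112.
Column 1 needs 420; the known cells sum to 384, so (2,1) = 36.
Main diagonal: 80 + 84 + 76 + 88 + ? = 420, so (2,2) = 92.
Row 2 needs 420; the known cells sum to 292, so (2,3) = 128.
Column 2: 116 + 92 + 48 + 104 + ? = 420, so (5,2) = 60.
Column 3 needs 420; the known cells sum to 324, so (5,3) = 96.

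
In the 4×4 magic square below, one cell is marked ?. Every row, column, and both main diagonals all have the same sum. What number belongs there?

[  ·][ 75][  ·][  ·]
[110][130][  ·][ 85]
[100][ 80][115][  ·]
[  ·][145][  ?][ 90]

Column 2 is complete and sums to 430; that is the magic constant.
Row 2 must total 430; the given cells sum to 325, so (2,3) = 105.
The remaining cell in row 3 is (3,4) = 430 − 295 = 135.
The remaining cell in column 4 is (1,4) = 430 − 310 = 120.
Using main diagonal: 130 + 115 + 90 + ? → (1,1) = 430 − 335 = 95.
Anti-diagonal must total 430; the given cells sum to 305, so (4,1) = 125.
Row 1: 95 + 75 + 120 + ? = 430, so (1,3) = 140.
Row 4: 125 + 145 + 90 + ? = 430, so (4,3) = 70.

70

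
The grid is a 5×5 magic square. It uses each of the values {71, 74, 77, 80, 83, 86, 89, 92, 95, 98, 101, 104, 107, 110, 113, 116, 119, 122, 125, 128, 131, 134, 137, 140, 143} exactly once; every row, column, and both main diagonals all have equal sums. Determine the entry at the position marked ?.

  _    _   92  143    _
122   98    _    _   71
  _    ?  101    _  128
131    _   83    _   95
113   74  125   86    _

140

The 25 entries sum to 2675, so each line sums to 2675/5 = 535.
Row 5 needs 535; the known cells sum to 398, so (5,5) = 137.
Column 3 must total 535; the given cells sum to 401, so (2,3) = 134.
Column 5 must total 535; the given cells sum to 431, so (1,5) = 104.
Row 2 must total 535; the given cells sum to 425, so (2,4) = 110.
Anti-diagonal needs 535; the known cells sum to 428, so (4,2) = 107.
Row 4 needs 535; the known cells sum to 416, so (4,4) = 119.
Column 4 must total 535; the given cells sum to 458, so (3,4) = 77.
Main diagonal must total 535; the given cells sum to 455, so (1,1) = 80.
Using row 1: 80 + 92 + 143 + 104 + ? → (1,2) = 535 − 419 = 116.
Column 1 needs 535; the known cells sum to 446, so (3,1) = 89.
Column 2 needs 535; the known cells sum to 395, so (3,2) = 140.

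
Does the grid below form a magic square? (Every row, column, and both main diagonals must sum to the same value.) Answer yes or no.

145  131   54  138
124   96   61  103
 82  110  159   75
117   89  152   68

No — column 1 sums to 468 but row 2 sums to 384.

Row 1: 145 + 131 + 54 + 138 = 468.
Row 2: 124 + 96 + 61 + 103 = 384.
Row 3: 82 + 110 + 159 + 75 = 426.
Row 4: 117 + 89 + 152 + 68 = 426.
Column 1: 145 + 124 + 82 + 117 = 468.
Column 2: 131 + 96 + 110 + 89 = 426.
Column 3: 54 + 61 + 159 + 152 = 426.
Column 4: 138 + 103 + 75 + 68 = 384.
Main diagonal: 145 + 96 + 159 + 68 = 468.
Anti-diagonal: 138 + 61 + 110 + 117 = 426.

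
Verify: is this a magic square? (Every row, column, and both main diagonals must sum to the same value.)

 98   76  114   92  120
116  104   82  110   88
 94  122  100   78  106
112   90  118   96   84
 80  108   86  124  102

Row 1: 98 + 76 + 114 + 92 + 120 = 500.
Row 2: 116 + 104 + 82 + 110 + 88 = 500.
Row 3: 94 + 122 + 100 + 78 + 106 = 500.
Row 4: 112 + 90 + 118 + 96 + 84 = 500.
Row 5: 80 + 108 + 86 + 124 + 102 = 500.
Column 1: 98 + 116 + 94 + 112 + 80 = 500.
Column 2: 76 + 104 + 122 + 90 + 108 = 500.
Column 3: 114 + 82 + 100 + 118 + 86 = 500.
Column 4: 92 + 110 + 78 + 96 + 124 = 500.
Column 5: 120 + 88 + 106 + 84 + 102 = 500.
Main diagonal: 98 + 104 + 100 + 96 + 102 = 500.
Anti-diagonal: 120 + 110 + 100 + 90 + 80 = 500.
All lines sum to 500.

Yes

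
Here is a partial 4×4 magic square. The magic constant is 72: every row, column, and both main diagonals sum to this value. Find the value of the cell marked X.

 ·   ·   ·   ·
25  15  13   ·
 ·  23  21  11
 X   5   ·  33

27

From row 2, 72 − (25 + 15 + 13) gives (2,4) = 19.
From row 3, 72 − (23 + 21 + 11) gives (3,1) = 17.
Column 2 needs 72; the known cells sum to 43, so (1,2) = 29.
Column 4 must total 72; the given cells sum to 63, so (1,4) = 9.
The remaining cell in main diagonal is (1,1) = 72 − 69 = 3.
From anti-diagonal, 72 − (9 + 13 + 23) gives (4,1) = 27.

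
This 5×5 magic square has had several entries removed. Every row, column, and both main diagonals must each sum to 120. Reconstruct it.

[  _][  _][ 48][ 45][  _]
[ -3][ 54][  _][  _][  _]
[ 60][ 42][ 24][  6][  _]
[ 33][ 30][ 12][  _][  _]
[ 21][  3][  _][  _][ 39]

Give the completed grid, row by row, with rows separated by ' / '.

Row 3: 60 + 42 + 24 + 6 + ? = 120, so (3,5) = -12.
The remaining cell in column 1 is (1,1) = 120 − 111 = 9.
Column 2 must total 120; the given cells sum to 129, so (1,2) = -9.
Main diagonal: 9 + 54 + 24 + 39 + ? = 120, so (4,4) = -6.
From row 1, 120 − (9 + (-9) + 48 + 45) gives (1,5) = 27.
Row 4: 33 + 30 + 12 + (-6) + ? = 120, so (4,5) = 51.
Column 5 must total 120; the given cells sum to 105, so (2,5) = 15.
Anti-diagonal must total 120; the given cells sum to 102, so (2,4) = 18.
Row 2 must total 120; the given cells sum to 84, so (2,3) = 36.
From column 3, 120 − (48 + 36 + 24 + 12) gives (5,3) = 0.
The remaining cell in column 4 is (5,4) = 120 − 63 = 57.

9 -9 48 45 27 / -3 54 36 18 15 / 60 42 24 6 -12 / 33 30 12 -6 51 / 21 3 0 57 39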